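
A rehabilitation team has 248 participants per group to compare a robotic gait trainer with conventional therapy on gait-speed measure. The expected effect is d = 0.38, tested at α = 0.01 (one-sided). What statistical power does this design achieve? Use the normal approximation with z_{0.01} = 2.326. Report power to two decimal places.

power ≈ 0.97

For two equal groups, power = Φ(d·√(n/2) − z_{α}).
d·√(n/2) = 0.38 × √(248/2) = 0.38 × 11.136 = 4.232.
z_β = 4.232 − 2.326 = 1.906.
Power = Φ(1.906) = 0.972.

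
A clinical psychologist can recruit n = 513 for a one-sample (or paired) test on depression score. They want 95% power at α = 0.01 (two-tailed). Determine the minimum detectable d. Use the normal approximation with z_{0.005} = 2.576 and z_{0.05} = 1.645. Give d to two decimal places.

d_min ≈ 0.19

For a single sample (or paired design) of n = 513: d_min = (z_{α/2} + z_β)/√n.
z-sum = 2.576 + 1.645 = 4.221.
d_min = 4.221 / √513 = 4.221 / 22.650 = 0.186.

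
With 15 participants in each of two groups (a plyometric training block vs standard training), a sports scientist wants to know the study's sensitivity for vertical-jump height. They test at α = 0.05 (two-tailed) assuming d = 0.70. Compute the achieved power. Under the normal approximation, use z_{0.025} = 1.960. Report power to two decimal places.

For two equal groups, power = Φ(d·√(n/2) − z_{α/2}).
d·√(n/2) = 0.70 × √(15/2) = 0.70 × 2.739 = 1.917.
z_β = 1.917 − 1.960 = -0.043.
Power = Φ(-0.043) = 0.483.

power ≈ 0.48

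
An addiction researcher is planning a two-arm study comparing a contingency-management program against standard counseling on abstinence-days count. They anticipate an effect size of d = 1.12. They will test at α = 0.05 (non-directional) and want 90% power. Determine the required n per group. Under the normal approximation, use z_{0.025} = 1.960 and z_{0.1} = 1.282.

For two independent groups with equal n: n = 2·((z_{α/2} + z_β) / d)².
z_{α/2} + z_β = 1.960 + 1.282 = 3.242.
n = 2 × (3.242 / 1.12)² = 2 × 2.895² = 2 × 8.38 = 16.8.
Round up to the next whole participant.

n = 17 per group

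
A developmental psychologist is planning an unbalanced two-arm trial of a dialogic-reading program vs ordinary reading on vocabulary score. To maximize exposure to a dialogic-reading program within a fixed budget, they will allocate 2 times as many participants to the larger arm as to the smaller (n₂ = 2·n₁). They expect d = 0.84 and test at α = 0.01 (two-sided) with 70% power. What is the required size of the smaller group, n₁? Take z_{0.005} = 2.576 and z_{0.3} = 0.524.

n₁ = 21

With allocation ratio k = n₂/n₁ = 2, Var(x̄₁−x̄₂) = σ²(1/n₁ + 1/(k·n₁)) = σ²·(k+1)/(k·n₁).
So n₁ = (1 + 1/k)·((z_{α/2} + z_β)/d)² = 1.500 × (3.100/0.84)².
n₁ = 1.500 × 13.62 = 20.4.
Round up: n₁ = 21, giving n₂ = 2 × 21 = 42.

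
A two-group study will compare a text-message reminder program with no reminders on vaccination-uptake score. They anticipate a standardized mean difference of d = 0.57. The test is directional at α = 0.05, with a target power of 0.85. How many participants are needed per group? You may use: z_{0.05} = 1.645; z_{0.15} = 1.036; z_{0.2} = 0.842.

For two independent groups with equal n: n = 2·((z_{α} + z_β) / d)².
z_{α} + z_β = 1.645 + 1.036 = 2.681.
n = 2 × (2.681 / 0.57)² = 2 × 4.704² = 2 × 22.12 = 44.2.
Round up to the next whole participant.

n = 45 per group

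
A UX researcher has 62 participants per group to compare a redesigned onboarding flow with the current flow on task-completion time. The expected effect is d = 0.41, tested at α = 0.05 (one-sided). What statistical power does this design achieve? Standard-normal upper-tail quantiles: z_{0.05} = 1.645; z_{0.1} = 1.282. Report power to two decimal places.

For two equal groups, power = Φ(d·√(n/2) − z_{α}).
d·√(n/2) = 0.41 × √(62/2) = 0.41 × 5.568 = 2.283.
z_β = 2.283 − 1.645 = 0.638.
Power = Φ(0.638) = 0.738.

power ≈ 0.74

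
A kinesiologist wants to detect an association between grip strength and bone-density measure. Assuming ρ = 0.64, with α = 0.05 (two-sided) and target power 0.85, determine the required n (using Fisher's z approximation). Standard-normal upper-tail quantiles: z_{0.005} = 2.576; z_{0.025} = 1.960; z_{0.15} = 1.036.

n = 19

Fisher's z: C = ½·ln((1+r)/(1−r)) = ½·ln(4.5556) = 0.7582.
n = ((z_{α/2} + z_β)/C)² + 3.
(1.960 + 1.036) / 0.7582 = 2.996 / 0.7582 = 3.951.
n = 3.951² + 3 = 15.61 + 3 = 18.6.
Round up.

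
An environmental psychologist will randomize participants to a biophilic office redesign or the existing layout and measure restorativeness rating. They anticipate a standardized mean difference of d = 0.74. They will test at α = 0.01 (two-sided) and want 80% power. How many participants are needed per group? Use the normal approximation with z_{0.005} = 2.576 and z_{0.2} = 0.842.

For two independent groups with equal n: n = 2·((z_{α/2} + z_β) / d)².
z_{α/2} + z_β = 2.576 + 0.842 = 3.418.
n = 2 × (3.418 / 0.74)² = 2 × 4.619² = 2 × 21.33 = 42.7.
Round up to the next whole participant.

n = 43 per group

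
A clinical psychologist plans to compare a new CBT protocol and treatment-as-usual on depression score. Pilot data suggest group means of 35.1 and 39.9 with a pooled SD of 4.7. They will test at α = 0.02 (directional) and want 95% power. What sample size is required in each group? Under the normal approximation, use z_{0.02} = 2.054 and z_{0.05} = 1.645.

n = 27 per group

Cohen's d = |M₁ − M₂| / SD_pooled = |35.1 − 39.9| / 4.7 = 4.8 / 4.7 = 1.021.
For two independent groups with equal n: n = 2·((z_{α} + z_β) / d)².
z_{α} + z_β = 2.054 + 1.645 = 3.699.
n = 2 × (3.699 / 1.021)² = 2 × 3.623² = 2 × 13.13 = 26.3.
Round up to the next whole participant.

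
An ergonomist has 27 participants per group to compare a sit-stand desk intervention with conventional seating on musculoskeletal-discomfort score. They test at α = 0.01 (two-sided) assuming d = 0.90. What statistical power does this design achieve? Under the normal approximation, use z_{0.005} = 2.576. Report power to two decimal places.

For two equal groups, power = Φ(d·√(n/2) − z_{α/2}).
d·√(n/2) = 0.90 × √(27/2) = 0.90 × 3.674 = 3.307.
z_β = 3.307 − 2.576 = 0.731.
Power = Φ(0.731) = 0.768.

power ≈ 0.77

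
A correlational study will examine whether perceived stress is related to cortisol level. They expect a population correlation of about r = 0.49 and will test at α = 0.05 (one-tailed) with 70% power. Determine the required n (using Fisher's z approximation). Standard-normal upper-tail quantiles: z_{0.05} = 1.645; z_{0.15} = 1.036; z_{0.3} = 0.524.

Fisher's z: C = ½·ln((1+r)/(1−r)) = ½·ln(2.9216) = 0.5361.
n = ((z_{α} + z_β)/C)² + 3.
(1.645 + 0.524) / 0.5361 = 2.169 / 0.5361 = 4.046.
n = 4.046² + 3 = 16.37 + 3 = 19.4.
Round up.

n = 20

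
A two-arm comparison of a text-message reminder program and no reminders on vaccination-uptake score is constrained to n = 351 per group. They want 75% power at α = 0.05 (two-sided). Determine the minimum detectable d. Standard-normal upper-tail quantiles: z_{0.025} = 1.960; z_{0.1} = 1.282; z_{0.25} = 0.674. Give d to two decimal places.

For two independent groups of n = 351 each: d_min = (z_{α/2} + z_β)·√(2/n).
z-sum = 1.960 + 0.674 = 2.634.
d_min = 2.634 × √(2/351) = 2.634 × 0.0755 = 0.199.

d_min ≈ 0.20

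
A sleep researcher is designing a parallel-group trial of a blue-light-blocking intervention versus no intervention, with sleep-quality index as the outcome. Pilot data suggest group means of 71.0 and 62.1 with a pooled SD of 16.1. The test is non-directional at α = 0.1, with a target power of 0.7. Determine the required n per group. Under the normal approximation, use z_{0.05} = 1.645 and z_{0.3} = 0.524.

Cohen's d = |M₁ − M₂| / SD_pooled = |71.0 − 62.1| / 16.1 = 8.9 / 16.1 = 0.553.
For two independent groups with equal n: n = 2·((z_{α/2} + z_β) / d)².
z_{α/2} + z_β = 1.645 + 0.524 = 2.169.
n = 2 × (2.169 / 0.553)² = 2 × 3.922² = 2 × 15.38 = 30.8.
Round up to the next whole participant.

n = 31 per group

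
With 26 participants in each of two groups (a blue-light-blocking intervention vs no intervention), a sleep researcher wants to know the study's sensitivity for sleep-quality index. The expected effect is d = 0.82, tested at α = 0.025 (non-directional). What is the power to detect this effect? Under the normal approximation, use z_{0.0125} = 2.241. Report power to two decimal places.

power ≈ 0.76

For two equal groups, power = Φ(d·√(n/2) − z_{α/2}).
d·√(n/2) = 0.82 × √(26/2) = 0.82 × 3.606 = 2.957.
z_β = 2.957 − 2.241 = 0.716.
Power = Φ(0.716) = 0.763.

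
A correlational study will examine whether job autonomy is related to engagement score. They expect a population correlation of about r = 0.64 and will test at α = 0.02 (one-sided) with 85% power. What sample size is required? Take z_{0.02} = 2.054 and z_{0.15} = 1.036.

Fisher's z: C = ½·ln((1+r)/(1−r)) = ½·ln(4.5556) = 0.7582.
n = ((z_{α} + z_β)/C)² + 3.
(2.054 + 1.036) / 0.7582 = 3.090 / 0.7582 = 4.075.
n = 4.075² + 3 = 16.61 + 3 = 19.6.
Round up.

n = 20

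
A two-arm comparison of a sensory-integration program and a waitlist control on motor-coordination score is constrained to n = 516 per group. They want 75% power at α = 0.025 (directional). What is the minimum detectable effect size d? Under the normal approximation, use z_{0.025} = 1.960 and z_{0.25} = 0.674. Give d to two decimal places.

d_min ≈ 0.16

For two independent groups of n = 516 each: d_min = (z_{α} + z_β)·√(2/n).
z-sum = 1.960 + 0.674 = 2.634.
d_min = 2.634 × √(2/516) = 2.634 × 0.0623 = 0.164.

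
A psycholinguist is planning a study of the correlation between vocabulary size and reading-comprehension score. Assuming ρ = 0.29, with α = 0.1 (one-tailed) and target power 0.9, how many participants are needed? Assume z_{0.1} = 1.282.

Fisher's z: C = ½·ln((1+r)/(1−r)) = ½·ln(1.8169) = 0.2986.
n = ((z_{α} + z_β)/C)² + 3.
(1.282 + 1.282) / 0.2986 = 2.564 / 0.2986 = 8.587.
n = 8.587² + 3 = 73.73 + 3 = 76.7.
Round up.

n = 77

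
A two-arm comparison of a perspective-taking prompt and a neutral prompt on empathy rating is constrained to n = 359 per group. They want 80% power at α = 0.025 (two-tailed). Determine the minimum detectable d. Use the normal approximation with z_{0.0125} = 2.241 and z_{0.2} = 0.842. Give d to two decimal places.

d_min ≈ 0.23

For two independent groups of n = 359 each: d_min = (z_{α/2} + z_β)·√(2/n).
z-sum = 2.241 + 0.842 = 3.083.
d_min = 3.083 × √(2/359) = 3.083 × 0.0746 = 0.230.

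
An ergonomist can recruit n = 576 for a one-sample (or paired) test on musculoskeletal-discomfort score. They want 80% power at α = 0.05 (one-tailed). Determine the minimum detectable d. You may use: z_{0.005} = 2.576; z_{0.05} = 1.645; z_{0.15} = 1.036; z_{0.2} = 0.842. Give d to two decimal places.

d_min ≈ 0.10

For a single sample (or paired design) of n = 576: d_min = (z_{α} + z_β)/√n.
z-sum = 1.645 + 0.842 = 2.487.
d_min = 2.487 / √576 = 2.487 / 24.000 = 0.104.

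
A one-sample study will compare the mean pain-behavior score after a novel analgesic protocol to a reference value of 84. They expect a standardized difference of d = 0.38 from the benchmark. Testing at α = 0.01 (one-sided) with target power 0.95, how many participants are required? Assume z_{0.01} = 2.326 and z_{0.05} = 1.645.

For a one-sample test: n = ((z_{α} + z_β) / d)².
z_{α} + z_β = 2.326 + 1.645 = 3.971.
n = (3.971 / 0.38)² = 10.450² = 109.20.
Round up.

n = 110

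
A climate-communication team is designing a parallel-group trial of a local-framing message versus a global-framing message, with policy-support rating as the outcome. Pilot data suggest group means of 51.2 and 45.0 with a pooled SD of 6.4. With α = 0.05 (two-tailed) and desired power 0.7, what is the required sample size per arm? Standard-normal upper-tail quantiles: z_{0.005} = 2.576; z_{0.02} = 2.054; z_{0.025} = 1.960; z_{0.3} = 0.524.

n = 14 per group

Cohen's d = |M₁ − M₂| / SD_pooled = |51.2 − 45.0| / 6.4 = 6.2 / 6.4 = 0.969.
For two independent groups with equal n: n = 2·((z_{α/2} + z_β) / d)².
z_{α/2} + z_β = 1.960 + 0.524 = 2.484.
n = 2 × (2.484 / 0.969)² = 2 × 2.563² = 2 × 6.57 = 13.1.
Round up to the next whole participant.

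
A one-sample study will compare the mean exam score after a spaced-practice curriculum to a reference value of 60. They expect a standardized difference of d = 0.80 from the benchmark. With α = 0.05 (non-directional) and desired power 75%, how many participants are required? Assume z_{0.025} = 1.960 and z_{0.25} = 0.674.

n = 11

For a one-sample test: n = ((z_{α/2} + z_β) / d)².
z_{α/2} + z_β = 1.960 + 0.674 = 2.634.
n = (2.634 / 0.80)² = 3.292² = 10.84.
Round up.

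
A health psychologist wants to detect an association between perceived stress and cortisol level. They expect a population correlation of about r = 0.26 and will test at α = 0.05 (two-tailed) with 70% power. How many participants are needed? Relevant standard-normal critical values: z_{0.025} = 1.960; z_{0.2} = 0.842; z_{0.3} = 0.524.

Fisher's z: C = ½·ln((1+r)/(1−r)) = ½·ln(1.7027) = 0.2661.
n = ((z_{α/2} + z_β)/C)² + 3.
(1.960 + 0.524) / 0.2661 = 2.484 / 0.2661 = 9.335.
n = 9.335² + 3 = 87.14 + 3 = 90.1.
Round up.

n = 91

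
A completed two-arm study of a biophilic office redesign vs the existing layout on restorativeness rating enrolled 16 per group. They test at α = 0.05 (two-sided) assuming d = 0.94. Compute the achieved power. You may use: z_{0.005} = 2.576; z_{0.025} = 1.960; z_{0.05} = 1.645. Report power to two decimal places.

For two equal groups, power = Φ(d·√(n/2) − z_{α/2}).
d·√(n/2) = 0.94 × √(16/2) = 0.94 × 2.828 = 2.659.
z_β = 2.659 − 1.960 = 0.699.
Power = Φ(0.699) = 0.758.

power ≈ 0.76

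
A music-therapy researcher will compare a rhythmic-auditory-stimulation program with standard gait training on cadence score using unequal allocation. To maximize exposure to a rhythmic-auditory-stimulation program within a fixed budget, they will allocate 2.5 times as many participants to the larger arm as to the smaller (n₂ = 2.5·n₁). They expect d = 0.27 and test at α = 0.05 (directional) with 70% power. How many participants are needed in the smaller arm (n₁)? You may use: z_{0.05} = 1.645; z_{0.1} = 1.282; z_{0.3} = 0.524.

With allocation ratio k = n₂/n₁ = 2.5, Var(x̄₁−x̄₂) = σ²(1/n₁ + 1/(k·n₁)) = σ²·(k+1)/(k·n₁).
So n₁ = (1 + 1/k)·((z_{α} + z_β)/d)² = 1.400 × (2.169/0.27)².
n₁ = 1.400 × 64.53 = 90.3.
Round up: n₁ = 91, giving n₂ = ⌈2.5 × 91⌉ = ⌈227.5⌉ = 228.

n₁ = 91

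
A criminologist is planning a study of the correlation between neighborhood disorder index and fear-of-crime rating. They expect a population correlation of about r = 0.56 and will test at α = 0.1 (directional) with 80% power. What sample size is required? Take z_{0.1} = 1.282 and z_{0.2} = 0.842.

Fisher's z: C = ½·ln((1+r)/(1−r)) = ½·ln(3.5455) = 0.6328.
n = ((z_{α} + z_β)/C)² + 3.
(1.282 + 0.842) / 0.6328 = 2.124 / 0.6328 = 3.357.
n = 3.357² + 3 = 11.27 + 3 = 14.3.
Round up.

n = 15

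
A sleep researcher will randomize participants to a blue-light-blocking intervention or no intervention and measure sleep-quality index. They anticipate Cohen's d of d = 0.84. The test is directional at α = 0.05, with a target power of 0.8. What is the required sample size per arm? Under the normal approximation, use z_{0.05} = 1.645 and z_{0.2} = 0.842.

For two independent groups with equal n: n = 2·((z_{α} + z_β) / d)².
z_{α} + z_β = 1.645 + 0.842 = 2.487.
n = 2 × (2.487 / 0.84)² = 2 × 2.961² = 2 × 8.77 = 17.5.
Round up to the next whole participant.

n = 18 per group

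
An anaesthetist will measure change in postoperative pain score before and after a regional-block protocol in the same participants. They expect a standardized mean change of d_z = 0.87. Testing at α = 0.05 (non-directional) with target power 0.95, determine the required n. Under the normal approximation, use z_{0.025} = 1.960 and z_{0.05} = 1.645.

For a paired (one-sample on differences) test: n = ((z_{α/2} + z_β) / d)².
z_{α/2} + z_β = 1.960 + 1.645 = 3.605.
n = (3.605 / 0.87)² = 4.144² = 17.17.
Round up.

n = 18 pairs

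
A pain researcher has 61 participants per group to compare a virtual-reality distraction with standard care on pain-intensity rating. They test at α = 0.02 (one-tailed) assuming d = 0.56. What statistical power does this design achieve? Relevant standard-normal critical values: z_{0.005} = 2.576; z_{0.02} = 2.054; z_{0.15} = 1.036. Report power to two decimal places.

For two equal groups, power = Φ(d·√(n/2) − z_{α}).
d·√(n/2) = 0.56 × √(61/2) = 0.56 × 5.523 = 3.093.
z_β = 3.093 − 2.054 = 1.039.
Power = Φ(1.039) = 0.851.

power ≈ 0.85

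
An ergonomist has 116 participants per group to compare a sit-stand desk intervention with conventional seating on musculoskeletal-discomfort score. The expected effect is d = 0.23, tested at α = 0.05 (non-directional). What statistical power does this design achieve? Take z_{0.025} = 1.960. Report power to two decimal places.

power ≈ 0.42

For two equal groups, power = Φ(d·√(n/2) − z_{α/2}).
d·√(n/2) = 0.23 × √(116/2) = 0.23 × 7.616 = 1.752.
z_β = 1.752 − 1.960 = -0.208.
Power = Φ(-0.208) = 0.417.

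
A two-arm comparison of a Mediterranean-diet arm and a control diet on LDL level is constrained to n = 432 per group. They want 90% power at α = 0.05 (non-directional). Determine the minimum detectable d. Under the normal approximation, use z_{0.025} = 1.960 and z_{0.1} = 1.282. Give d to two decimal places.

d_min ≈ 0.22

For two independent groups of n = 432 each: d_min = (z_{α/2} + z_β)·√(2/n).
z-sum = 1.960 + 1.282 = 3.242.
d_min = 3.242 × √(2/432) = 3.242 × 0.0680 = 0.221.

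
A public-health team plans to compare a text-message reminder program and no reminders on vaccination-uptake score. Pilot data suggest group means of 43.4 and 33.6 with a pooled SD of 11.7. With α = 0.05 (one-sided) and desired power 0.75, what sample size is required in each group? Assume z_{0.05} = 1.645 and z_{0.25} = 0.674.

n = 16 per group

Cohen's d = |M₁ − M₂| / SD_pooled = |43.4 − 33.6| / 11.7 = 9.8 / 11.7 = 0.838.
For two independent groups with equal n: n = 2·((z_{α} + z_β) / d)².
z_{α} + z_β = 1.645 + 0.674 = 2.319.
n = 2 × (2.319 / 0.838)² = 2 × 2.767² = 2 × 7.66 = 15.3.
Round up to the next whole participant.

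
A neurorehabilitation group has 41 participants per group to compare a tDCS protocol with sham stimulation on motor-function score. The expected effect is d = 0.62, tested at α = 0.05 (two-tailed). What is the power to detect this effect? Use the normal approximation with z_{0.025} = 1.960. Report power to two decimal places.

For two equal groups, power = Φ(d·√(n/2) − z_{α/2}).
d·√(n/2) = 0.62 × √(41/2) = 0.62 × 4.528 = 2.807.
z_β = 2.807 − 1.960 = 0.847.
Power = Φ(0.847) = 0.802.

power ≈ 0.80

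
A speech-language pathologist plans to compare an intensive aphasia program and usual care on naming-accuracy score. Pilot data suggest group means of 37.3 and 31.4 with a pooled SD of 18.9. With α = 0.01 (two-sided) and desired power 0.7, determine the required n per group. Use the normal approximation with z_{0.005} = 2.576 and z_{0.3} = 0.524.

n = 198 per group

Cohen's d = |M₁ − M₂| / SD_pooled = |37.3 − 31.4| / 18.9 = 5.9 / 18.9 = 0.312.
For two independent groups with equal n: n = 2·((z_{α/2} + z_β) / d)².
z_{α/2} + z_β = 2.576 + 0.524 = 3.100.
n = 2 × (3.100 / 0.312)² = 2 × 9.936² = 2 × 98.72 = 197.4.
Round up to the next whole participant.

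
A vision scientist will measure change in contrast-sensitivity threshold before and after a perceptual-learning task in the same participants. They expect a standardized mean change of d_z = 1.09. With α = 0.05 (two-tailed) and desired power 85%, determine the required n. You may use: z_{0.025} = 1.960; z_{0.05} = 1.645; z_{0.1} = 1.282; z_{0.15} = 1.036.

n = 8 pairs

For a paired (one-sample on differences) test: n = ((z_{α/2} + z_β) / d)².
z_{α/2} + z_β = 1.960 + 1.036 = 2.996.
n = (2.996 / 1.09)² = 2.749² = 7.55.
Round up.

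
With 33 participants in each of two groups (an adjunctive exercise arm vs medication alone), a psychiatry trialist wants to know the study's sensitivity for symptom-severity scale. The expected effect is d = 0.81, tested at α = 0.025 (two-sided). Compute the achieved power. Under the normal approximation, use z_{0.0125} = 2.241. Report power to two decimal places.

power ≈ 0.85

For two equal groups, power = Φ(d·√(n/2) − z_{α/2}).
d·√(n/2) = 0.81 × √(33/2) = 0.81 × 4.062 = 3.290.
z_β = 3.290 − 2.241 = 1.049.
Power = Φ(1.049) = 0.853.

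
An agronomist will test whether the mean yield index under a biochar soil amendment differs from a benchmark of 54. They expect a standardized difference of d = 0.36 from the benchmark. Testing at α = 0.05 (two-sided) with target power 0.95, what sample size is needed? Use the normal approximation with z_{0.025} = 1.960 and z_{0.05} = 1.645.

For a one-sample test: n = ((z_{α/2} + z_β) / d)².
z_{α/2} + z_β = 1.960 + 1.645 = 3.605.
n = (3.605 / 0.36)² = 10.014² = 100.28.
Round up.

n = 101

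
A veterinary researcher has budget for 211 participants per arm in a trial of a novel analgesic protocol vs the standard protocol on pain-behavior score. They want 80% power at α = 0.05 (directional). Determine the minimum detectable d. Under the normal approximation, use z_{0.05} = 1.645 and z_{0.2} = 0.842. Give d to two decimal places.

d_min ≈ 0.24

For two independent groups of n = 211 each: d_min = (z_{α} + z_β)·√(2/n).
z-sum = 1.645 + 0.842 = 2.487.
d_min = 2.487 × √(2/211) = 2.487 × 0.0974 = 0.242.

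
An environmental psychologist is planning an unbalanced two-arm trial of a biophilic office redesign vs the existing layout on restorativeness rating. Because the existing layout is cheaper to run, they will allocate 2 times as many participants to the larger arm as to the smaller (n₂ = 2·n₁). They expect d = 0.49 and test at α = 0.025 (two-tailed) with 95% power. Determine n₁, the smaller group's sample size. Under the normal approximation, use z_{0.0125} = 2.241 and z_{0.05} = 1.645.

With allocation ratio k = n₂/n₁ = 2, Var(x̄₁−x̄₂) = σ²(1/n₁ + 1/(k·n₁)) = σ²·(k+1)/(k·n₁).
So n₁ = (1 + 1/k)·((z_{α/2} + z_β)/d)² = 1.500 × (3.886/0.49)².
n₁ = 1.500 × 62.89 = 94.3.
Round up: n₁ = 95, giving n₂ = 2 × 95 = 190.

n₁ = 95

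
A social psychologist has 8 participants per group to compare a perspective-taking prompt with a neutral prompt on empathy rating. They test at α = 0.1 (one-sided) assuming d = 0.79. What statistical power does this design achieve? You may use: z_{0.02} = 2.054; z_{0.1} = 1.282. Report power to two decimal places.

power ≈ 0.62

For two equal groups, power = Φ(d·√(n/2) − z_{α}).
d·√(n/2) = 0.79 × √(8/2) = 0.79 × 2.000 = 1.580.
z_β = 1.580 − 1.282 = 0.298.
Power = Φ(0.298) = 0.617.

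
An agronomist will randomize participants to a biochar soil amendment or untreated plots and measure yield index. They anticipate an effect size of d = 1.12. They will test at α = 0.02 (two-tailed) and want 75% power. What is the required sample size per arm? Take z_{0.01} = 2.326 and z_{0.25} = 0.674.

For two independent groups with equal n: n = 2·((z_{α/2} + z_β) / d)².
z_{α/2} + z_β = 2.326 + 0.674 = 3.000.
n = 2 × (3.000 / 1.12)² = 2 × 2.679² = 2 × 7.17 = 14.3.
Round up to the next whole participant.

n = 15 per group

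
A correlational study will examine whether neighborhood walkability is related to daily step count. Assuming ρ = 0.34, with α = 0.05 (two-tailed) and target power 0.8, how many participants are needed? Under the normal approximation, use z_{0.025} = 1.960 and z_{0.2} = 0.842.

Fisher's z: C = ½·ln((1+r)/(1−r)) = ½·ln(2.0303) = 0.3541.
n = ((z_{α/2} + z_β)/C)² + 3.
(1.960 + 0.842) / 0.3541 = 2.802 / 0.3541 = 7.913.
n = 7.913² + 3 = 62.62 + 3 = 65.6.
Round up.

n = 66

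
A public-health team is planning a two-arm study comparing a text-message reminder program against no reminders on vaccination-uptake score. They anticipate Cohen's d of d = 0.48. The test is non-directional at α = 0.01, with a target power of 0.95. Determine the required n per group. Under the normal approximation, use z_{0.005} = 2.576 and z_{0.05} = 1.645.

n = 155 per group

For two independent groups with equal n: n = 2·((z_{α/2} + z_β) / d)².
z_{α/2} + z_β = 2.576 + 1.645 = 4.221.
n = 2 × (4.221 / 0.48)² = 2 × 8.794² = 2 × 77.33 = 154.7.
Round up to the next whole participant.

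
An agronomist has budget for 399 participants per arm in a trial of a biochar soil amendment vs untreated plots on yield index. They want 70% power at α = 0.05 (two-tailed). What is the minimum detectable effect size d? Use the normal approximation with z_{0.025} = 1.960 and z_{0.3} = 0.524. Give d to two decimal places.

For two independent groups of n = 399 each: d_min = (z_{α/2} + z_β)·√(2/n).
z-sum = 1.960 + 0.524 = 2.484.
d_min = 2.484 × √(2/399) = 2.484 × 0.0708 = 0.176.

d_min ≈ 0.18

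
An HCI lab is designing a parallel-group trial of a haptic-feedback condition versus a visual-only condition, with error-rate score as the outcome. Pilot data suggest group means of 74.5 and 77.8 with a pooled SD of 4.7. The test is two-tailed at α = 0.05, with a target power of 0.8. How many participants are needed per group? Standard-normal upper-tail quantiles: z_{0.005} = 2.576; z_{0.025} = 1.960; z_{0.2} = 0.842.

Cohen's d = |M₁ − M₂| / SD_pooled = |74.5 − 77.8| / 4.7 = 3.3 / 4.7 = 0.702.
For two independent groups with equal n: n = 2·((z_{α/2} + z_β) / d)².
z_{α/2} + z_β = 1.960 + 0.842 = 2.802.
n = 2 × (2.802 / 0.702)² = 2 × 3.991² = 2 × 15.93 = 31.9.
Round up to the next whole participant.

n = 32 per group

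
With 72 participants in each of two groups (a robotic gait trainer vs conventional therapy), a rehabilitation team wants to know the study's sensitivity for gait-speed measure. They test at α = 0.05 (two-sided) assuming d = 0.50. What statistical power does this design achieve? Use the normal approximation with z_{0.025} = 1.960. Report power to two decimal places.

power ≈ 0.85

For two equal groups, power = Φ(d·√(n/2) − z_{α/2}).
d·√(n/2) = 0.50 × √(72/2) = 0.50 × 6.000 = 3.000.
z_β = 3.000 − 1.960 = 1.040.
Power = Φ(1.040) = 0.851.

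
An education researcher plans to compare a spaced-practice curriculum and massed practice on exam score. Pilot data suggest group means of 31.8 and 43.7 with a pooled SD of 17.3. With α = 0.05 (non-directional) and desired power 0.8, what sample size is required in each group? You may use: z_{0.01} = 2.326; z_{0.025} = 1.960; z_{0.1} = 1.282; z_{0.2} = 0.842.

n = 34 per group

Cohen's d = |M₁ − M₂| / SD_pooled = |31.8 − 43.7| / 17.3 = 11.9 / 17.3 = 0.688.
For two independent groups with equal n: n = 2·((z_{α/2} + z_β) / d)².
z_{α/2} + z_β = 1.960 + 0.842 = 2.802.
n = 2 × (2.802 / 0.688)² = 2 × 4.073² = 2 × 16.59 = 33.2.
Round up to the next whole participant.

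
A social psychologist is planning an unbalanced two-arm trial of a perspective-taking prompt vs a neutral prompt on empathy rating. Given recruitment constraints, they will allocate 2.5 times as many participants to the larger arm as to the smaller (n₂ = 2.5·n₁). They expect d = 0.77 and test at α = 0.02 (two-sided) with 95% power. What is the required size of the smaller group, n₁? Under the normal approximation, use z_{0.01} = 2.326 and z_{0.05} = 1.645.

n₁ = 38

With allocation ratio k = n₂/n₁ = 2.5, Var(x̄₁−x̄₂) = σ²(1/n₁ + 1/(k·n₁)) = σ²·(k+1)/(k·n₁).
So n₁ = (1 + 1/k)·((z_{α/2} + z_β)/d)² = 1.400 × (3.971/0.77)².
n₁ = 1.400 × 26.60 = 37.2.
Round up: n₁ = 38, giving n₂ = 2.5 × 38 = 95.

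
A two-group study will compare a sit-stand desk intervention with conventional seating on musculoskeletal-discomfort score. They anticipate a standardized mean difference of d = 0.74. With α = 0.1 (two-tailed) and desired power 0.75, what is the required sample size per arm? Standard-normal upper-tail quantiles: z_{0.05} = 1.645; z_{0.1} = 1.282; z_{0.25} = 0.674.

n = 20 per group

For two independent groups with equal n: n = 2·((z_{α/2} + z_β) / d)².
z_{α/2} + z_β = 1.645 + 0.674 = 2.319.
n = 2 × (2.319 / 0.74)² = 2 × 3.134² = 2 × 9.82 = 19.6.
Round up to the next whole participant.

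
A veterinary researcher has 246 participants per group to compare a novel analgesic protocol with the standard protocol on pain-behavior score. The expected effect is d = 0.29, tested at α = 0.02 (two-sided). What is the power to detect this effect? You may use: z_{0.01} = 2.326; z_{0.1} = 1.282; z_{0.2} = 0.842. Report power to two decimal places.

For two equal groups, power = Φ(d·√(n/2) − z_{α/2}).
d·√(n/2) = 0.29 × √(246/2) = 0.29 × 11.091 = 3.216.
z_β = 3.216 − 2.326 = 0.890.
Power = Φ(0.890) = 0.813.

power ≈ 0.81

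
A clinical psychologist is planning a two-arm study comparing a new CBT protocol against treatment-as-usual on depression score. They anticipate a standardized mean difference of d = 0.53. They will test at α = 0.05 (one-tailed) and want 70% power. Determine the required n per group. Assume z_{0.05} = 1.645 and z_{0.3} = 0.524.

For two independent groups with equal n: n = 2·((z_{α} + z_β) / d)².
z_{α} + z_β = 1.645 + 0.524 = 2.169.
n = 2 × (2.169 / 0.53)² = 2 × 4.092² = 2 × 16.75 = 33.5.
Round up to the next whole participant.

n = 34 per group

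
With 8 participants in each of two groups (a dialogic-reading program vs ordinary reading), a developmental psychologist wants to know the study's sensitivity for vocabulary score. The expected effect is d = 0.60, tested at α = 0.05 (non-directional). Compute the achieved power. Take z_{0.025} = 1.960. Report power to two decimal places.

For two equal groups, power = Φ(d·√(n/2) − z_{α/2}).
d·√(n/2) = 0.60 × √(8/2) = 0.60 × 2.000 = 1.200.
z_β = 1.200 − 1.960 = -0.760.
Power = Φ(-0.760) = 0.224.

power ≈ 0.22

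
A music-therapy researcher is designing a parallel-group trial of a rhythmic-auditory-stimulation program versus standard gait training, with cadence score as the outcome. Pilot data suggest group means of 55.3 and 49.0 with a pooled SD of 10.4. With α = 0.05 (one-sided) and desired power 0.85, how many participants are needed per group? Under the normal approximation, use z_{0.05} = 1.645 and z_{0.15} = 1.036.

n = 40 per group

Cohen's d = |M₁ − M₂| / SD_pooled = |55.3 − 49.0| / 10.4 = 6.3 / 10.4 = 0.606.
For two independent groups with equal n: n = 2·((z_{α} + z_β) / d)².
z_{α} + z_β = 1.645 + 1.036 = 2.681.
n = 2 × (2.681 / 0.606)² = 2 × 4.424² = 2 × 19.57 = 39.1.
Round up to the next whole participant.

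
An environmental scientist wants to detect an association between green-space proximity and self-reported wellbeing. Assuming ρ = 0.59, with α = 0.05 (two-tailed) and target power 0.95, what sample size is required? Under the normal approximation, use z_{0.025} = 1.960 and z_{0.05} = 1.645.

Fisher's z: C = ½·ln((1+r)/(1−r)) = ½·ln(3.8780) = 0.6777.
n = ((z_{α/2} + z_β)/C)² + 3.
(1.960 + 1.645) / 0.6777 = 3.605 / 0.6777 = 5.319.
n = 5.319² + 3 = 28.30 + 3 = 31.3.
Round up.

n = 32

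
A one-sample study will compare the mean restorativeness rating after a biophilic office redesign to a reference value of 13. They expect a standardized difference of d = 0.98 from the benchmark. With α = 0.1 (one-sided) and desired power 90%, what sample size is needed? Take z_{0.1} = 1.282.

For a one-sample test: n = ((z_{α} + z_β) / d)².
z_{α} + z_β = 1.282 + 1.282 = 2.564.
n = (2.564 / 0.98)² = 2.616² = 6.85.
Round up.

n = 7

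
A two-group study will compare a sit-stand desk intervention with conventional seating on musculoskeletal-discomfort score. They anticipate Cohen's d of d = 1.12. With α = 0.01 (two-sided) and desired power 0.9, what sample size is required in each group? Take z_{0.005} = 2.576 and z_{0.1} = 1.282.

For two independent groups with equal n: n = 2·((z_{α/2} + z_β) / d)².
z_{α/2} + z_β = 2.576 + 1.282 = 3.858.
n = 2 × (3.858 / 1.12)² = 2 × 3.445² = 2 × 11.87 = 23.7.
Round up to the next whole participant.

n = 24 per group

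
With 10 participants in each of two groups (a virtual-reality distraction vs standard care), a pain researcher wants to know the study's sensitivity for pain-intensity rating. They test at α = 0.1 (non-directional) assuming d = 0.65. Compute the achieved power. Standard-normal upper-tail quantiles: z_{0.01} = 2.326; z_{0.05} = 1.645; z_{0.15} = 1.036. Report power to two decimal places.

For two equal groups, power = Φ(d·√(n/2) − z_{α/2}).
d·√(n/2) = 0.65 × √(10/2) = 0.65 × 2.236 = 1.453.
z_β = 1.453 − 1.645 = -0.192.
Power = Φ(-0.192) = 0.424.

power ≈ 0.42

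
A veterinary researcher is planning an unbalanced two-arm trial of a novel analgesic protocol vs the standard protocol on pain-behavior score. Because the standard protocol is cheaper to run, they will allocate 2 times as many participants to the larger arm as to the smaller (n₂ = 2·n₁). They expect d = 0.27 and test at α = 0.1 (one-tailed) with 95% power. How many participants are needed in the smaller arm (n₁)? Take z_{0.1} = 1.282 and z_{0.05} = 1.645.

With allocation ratio k = n₂/n₁ = 2, Var(x̄₁−x̄₂) = σ²(1/n₁ + 1/(k·n₁)) = σ²·(k+1)/(k·n₁).
So n₁ = (1 + 1/k)·((z_{α} + z_β)/d)² = 1.500 × (2.927/0.27)².
n₁ = 1.500 × 117.52 = 176.3.
Round up: n₁ = 177, giving n₂ = 2 × 177 = 354.

n₁ = 177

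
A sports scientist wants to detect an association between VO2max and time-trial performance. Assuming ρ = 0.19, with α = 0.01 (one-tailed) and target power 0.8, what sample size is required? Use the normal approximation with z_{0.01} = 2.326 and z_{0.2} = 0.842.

n = 275

Fisher's z: C = ½·ln((1+r)/(1−r)) = ½·ln(1.4691) = 0.1923.
n = ((z_{α} + z_β)/C)² + 3.
(2.326 + 0.842) / 0.1923 = 3.168 / 0.1923 = 16.474.
n = 16.474² + 3 = 271.40 + 3 = 274.4.
Round up.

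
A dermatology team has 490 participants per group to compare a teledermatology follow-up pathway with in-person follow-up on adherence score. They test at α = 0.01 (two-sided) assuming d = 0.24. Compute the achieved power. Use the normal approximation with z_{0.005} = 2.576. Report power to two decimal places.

For two equal groups, power = Φ(d·√(n/2) − z_{α/2}).
d·√(n/2) = 0.24 × √(490/2) = 0.24 × 15.652 = 3.757.
z_β = 3.757 − 2.576 = 1.181.
Power = Φ(1.181) = 0.881.

power ≈ 0.88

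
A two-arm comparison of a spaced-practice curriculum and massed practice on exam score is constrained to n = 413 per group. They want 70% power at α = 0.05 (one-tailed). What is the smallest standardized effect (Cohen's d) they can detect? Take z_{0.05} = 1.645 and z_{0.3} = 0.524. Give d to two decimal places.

d_min ≈ 0.15

For two independent groups of n = 413 each: d_min = (z_{α} + z_β)·√(2/n).
z-sum = 1.645 + 0.524 = 2.169.
d_min = 2.169 × √(2/413) = 2.169 × 0.0696 = 0.151.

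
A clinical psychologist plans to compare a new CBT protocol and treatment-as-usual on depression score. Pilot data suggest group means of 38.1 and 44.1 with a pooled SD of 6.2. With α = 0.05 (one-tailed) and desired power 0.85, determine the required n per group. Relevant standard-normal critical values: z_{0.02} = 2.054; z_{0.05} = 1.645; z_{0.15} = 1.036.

n = 16 per group

Cohen's d = |M₁ − M₂| / SD_pooled = |38.1 − 44.1| / 6.2 = 6.0 / 6.2 = 0.968.
For two independent groups with equal n: n = 2·((z_{α} + z_β) / d)².
z_{α} + z_β = 1.645 + 1.036 = 2.681.
n = 2 × (2.681 / 0.968)² = 2 × 2.770² = 2 × 7.67 = 15.3.
Round up to the next whole participant.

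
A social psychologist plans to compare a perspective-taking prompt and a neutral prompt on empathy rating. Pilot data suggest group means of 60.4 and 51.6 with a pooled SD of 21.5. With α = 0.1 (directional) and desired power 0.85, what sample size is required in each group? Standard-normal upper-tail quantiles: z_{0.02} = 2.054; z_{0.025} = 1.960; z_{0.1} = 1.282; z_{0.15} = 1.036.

n = 65 per group

Cohen's d = |M₁ − M₂| / SD_pooled = |60.4 − 51.6| / 21.5 = 8.8 / 21.5 = 0.409.
For two independent groups with equal n: n = 2·((z_{α} + z_β) / d)².
z_{α} + z_β = 1.282 + 1.036 = 2.318.
n = 2 × (2.318 / 0.409)² = 2 × 5.667² = 2 × 32.12 = 64.2.
Round up to the next whole participant.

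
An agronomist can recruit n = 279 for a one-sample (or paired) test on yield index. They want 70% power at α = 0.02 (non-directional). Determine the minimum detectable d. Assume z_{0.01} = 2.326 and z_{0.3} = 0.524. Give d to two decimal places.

d_min ≈ 0.17

For a single sample (or paired design) of n = 279: d_min = (z_{α/2} + z_β)/√n.
z-sum = 2.326 + 0.524 = 2.850.
d_min = 2.850 / √279 = 2.850 / 16.703 = 0.171.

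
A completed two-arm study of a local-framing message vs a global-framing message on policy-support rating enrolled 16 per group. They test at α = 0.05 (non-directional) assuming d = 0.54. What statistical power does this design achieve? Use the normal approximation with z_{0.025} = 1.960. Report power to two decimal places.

For two equal groups, power = Φ(d·√(n/2) − z_{α/2}).
d·√(n/2) = 0.54 × √(16/2) = 0.54 × 2.828 = 1.527.
z_β = 1.527 − 1.960 = -0.433.
Power = Φ(-0.433) = 0.333.

power ≈ 0.33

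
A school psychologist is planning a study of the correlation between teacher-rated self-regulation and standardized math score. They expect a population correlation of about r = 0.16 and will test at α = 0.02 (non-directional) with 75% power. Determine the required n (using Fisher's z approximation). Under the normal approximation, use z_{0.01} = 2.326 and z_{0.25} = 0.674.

Fisher's z: C = ½·ln((1+r)/(1−r)) = ½·ln(1.3810) = 0.1614.
n = ((z_{α/2} + z_β)/C)² + 3.
(2.326 + 0.674) / 0.1614 = 3.000 / 0.1614 = 18.587.
n = 18.587² + 3 = 345.49 + 3 = 348.5.
Round up.

n = 349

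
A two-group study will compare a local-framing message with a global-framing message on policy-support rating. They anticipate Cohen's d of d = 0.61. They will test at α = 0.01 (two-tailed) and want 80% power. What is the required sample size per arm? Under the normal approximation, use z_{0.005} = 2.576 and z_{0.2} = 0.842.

n = 63 per group

For two independent groups with equal n: n = 2·((z_{α/2} + z_β) / d)².
z_{α/2} + z_β = 2.576 + 0.842 = 3.418.
n = 2 × (3.418 / 0.61)² = 2 × 5.603² = 2 × 31.40 = 62.8.
Round up to the next whole participant.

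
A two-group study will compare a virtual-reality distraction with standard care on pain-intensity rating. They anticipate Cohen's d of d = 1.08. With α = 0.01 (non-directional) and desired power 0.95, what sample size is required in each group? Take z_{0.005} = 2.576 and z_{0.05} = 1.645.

n = 31 per group

For two independent groups with equal n: n = 2·((z_{α/2} + z_β) / d)².
z_{α/2} + z_β = 2.576 + 1.645 = 4.221.
n = 2 × (4.221 / 1.08)² = 2 × 3.908² = 2 × 15.28 = 30.6.
Round up to the next whole participant.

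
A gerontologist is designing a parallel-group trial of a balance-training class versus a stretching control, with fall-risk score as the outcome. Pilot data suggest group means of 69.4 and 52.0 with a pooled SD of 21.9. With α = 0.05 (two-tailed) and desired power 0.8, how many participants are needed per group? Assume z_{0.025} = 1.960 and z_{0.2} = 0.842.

Cohen's d = |M₁ − M₂| / SD_pooled = |69.4 − 52.0| / 21.9 = 17.4 / 21.9 = 0.795.
For two independent groups with equal n: n = 2·((z_{α/2} + z_β) / d)².
z_{α/2} + z_β = 1.960 + 0.842 = 2.802.
n = 2 × (2.802 / 0.795)² = 2 × 3.525² = 2 × 12.42 = 24.8.
Round up to the next whole participant.

n = 25 per group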